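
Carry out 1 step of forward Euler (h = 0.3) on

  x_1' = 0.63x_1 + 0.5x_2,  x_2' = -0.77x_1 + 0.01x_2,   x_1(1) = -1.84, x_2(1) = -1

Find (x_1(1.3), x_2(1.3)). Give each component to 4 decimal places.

Euler on (x_1,x_2): x_1_{n+1} = x_1_n + h·x_1', x_2_{n+1} = x_2_n + h·x_2'.
1.000000: (-1.840000, -1.000000); f=(-1.659200, 1.406800) → (-2.337760, -0.577960)
(x_1(1.3), x_2(1.3)) ≈ (-2.3378, -0.5780)

-2.3378, -0.5780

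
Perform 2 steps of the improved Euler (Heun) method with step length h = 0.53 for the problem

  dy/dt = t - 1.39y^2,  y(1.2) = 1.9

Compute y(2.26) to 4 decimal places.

1.4153

Heun: k1 = f(t_n, y_n); k2 = f(t_n + h, y_n + h·k1); y_{n+1} = y_n + (h/2)·(k1 + k2).
t=1.200000, y=1.900000:
  k1 = f(1.200000, 1.900000) = -3.817900
  k2 = f(1.730000, -0.123487) = 1.708804
  y ← 1.900000 + (0.53/2)·(-3.817900 + 1.708804) = 1.341090
t=1.730000, y=1.341090:
  k1 = f(1.730000, 1.341090) = -0.769944
  k2 = f(2.260000, 0.933019) = 1.049971
  y ← 1.341090 + (0.53/2)·(-0.769944 + 1.049971) = 1.415297
y(2.26) ≈ 1.4153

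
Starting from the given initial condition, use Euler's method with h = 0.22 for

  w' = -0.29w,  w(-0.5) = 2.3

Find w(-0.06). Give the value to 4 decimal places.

Euler: w_{n+1} = w_n + h·f(s_n, w_n).
s=-0.500000, w=2.300000: f=-0.667000 → w ← 2.300000 + 0.22·(-0.667000) = 2.153260
s=-0.280000, w=2.153260: f=-0.624445 → w ← 2.153260 + 0.22·(-0.624445) = 2.015882
w(-0.06) ≈ 2.0159

2.0159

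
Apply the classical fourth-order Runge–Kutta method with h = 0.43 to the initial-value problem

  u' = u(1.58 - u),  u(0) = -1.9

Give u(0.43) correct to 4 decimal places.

RK4: k1 = f(x_n, u_n); k2 = f(x_n + h/2, u_n + (h/2)·k1); k3 = f(x_n + h/2, u_n + (h/2)·k2); k4 = f(x_n + h, u_n + h·k3); u_{n+1} = u_n + (h/6)·(k1 + 2k2 + 2k3 + k4).
x=0.000000, u=-1.900000:
  k1 = f(0.000000, -1.900000) = -6.612000
  k2 = f(0.215000, -3.321580) = -16.280990
  k3 = f(0.215000, -5.400413) = -37.697112
  k4 = f(0.430000, -18.109758) = -356.576751
  u ← -1.900000 + (0.43/6)·(k1 + 2k2 + 2k3 + k4) = -35.665388
u(0.43) ≈ -35.6654

-35.6654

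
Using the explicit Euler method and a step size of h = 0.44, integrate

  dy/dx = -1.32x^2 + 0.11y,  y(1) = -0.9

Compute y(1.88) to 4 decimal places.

-2.8025

Euler: y_{n+1} = y_n + h·f(x_n, y_n).
x=1.000000, y=-0.900000: f=-1.419000 → y ← -0.900000 + 0.44·(-1.419000) = -1.524360
x=1.440000, y=-1.524360: f=-2.904832 → y ← -1.524360 + 0.44·(-2.904832) = -2.802486
y(1.88) ≈ -2.8025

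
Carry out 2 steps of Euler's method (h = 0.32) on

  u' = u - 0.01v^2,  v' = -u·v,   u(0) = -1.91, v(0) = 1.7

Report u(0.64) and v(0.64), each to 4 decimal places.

Euler on (u,v): u_{n+1} = u_n + h·u', v_{n+1} = v_n + h·v'.
0.000000: (-1.910000, 1.700000); f=(-1.938900, 3.247000) → (-2.530448, 2.739040)
0.320000: (-2.530448, 2.739040); f=(-2.605471, 6.930998) → (-3.364199, 4.956959)
(u(0.64), v(0.64)) ≈ (-3.3642, 4.9570)

-3.3642, 4.9570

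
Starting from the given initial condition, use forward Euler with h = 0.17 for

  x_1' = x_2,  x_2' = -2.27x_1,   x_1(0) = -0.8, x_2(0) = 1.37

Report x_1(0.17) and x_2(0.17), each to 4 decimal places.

Euler on (x_1,x_2): x_1_{n+1} = x_1_n + h·x_1', x_2_{n+1} = x_2_n + h·x_2'.
0.000000: (-0.800000, 1.370000); f=(1.370000, 1.816000) → (-0.567100, 1.678720)
(x_1(0.17), x_2(0.17)) ≈ (-0.5671, 1.6787)

-0.5671, 1.6787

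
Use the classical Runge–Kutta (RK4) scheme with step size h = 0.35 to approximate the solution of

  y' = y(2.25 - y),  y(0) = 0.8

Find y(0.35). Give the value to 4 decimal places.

RK4: k1 = f(x_n, y_n); k2 = f(x_n + h/2, y_n + (h/2)·k1); k3 = f(x_n + h/2, y_n + (h/2)·k2); k4 = f(x_n + h, y_n + h·k3); y_{n+1} = y_n + (h/6)·(k1 + 2k2 + 2k3 + k4).
x=0.000000, y=0.800000:
  k1 = f(0.000000, 0.800000) = 1.160000
  k2 = f(0.175000, 1.003000) = 1.250741
  k3 = f(0.175000, 1.018880) = 1.254363
  k4 = f(0.350000, 1.239027) = 1.252623
  y ← 0.800000 + (0.35/6)·(k1 + 2k2 + 2k3 + k4) = 1.232999
y(0.35) ≈ 1.2330

1.2330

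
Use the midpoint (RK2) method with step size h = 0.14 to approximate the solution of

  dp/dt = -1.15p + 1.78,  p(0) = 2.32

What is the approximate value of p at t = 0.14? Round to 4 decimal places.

2.2057

Midpoint: k1 = f(t_n, p_n); k2 = f(t_n + h/2, p_n + (h/2)·k1); p_{n+1} = p_n + h·k2.
t=0.000000, p=2.320000:
  k1 = f(0.000000, 2.320000) = -0.888000
  k2 = f(0.070000, 2.257840) = -0.816516
  p ← 2.320000 + 0.14·(-0.816516) = 2.205688
p(0.14) ≈ 2.2057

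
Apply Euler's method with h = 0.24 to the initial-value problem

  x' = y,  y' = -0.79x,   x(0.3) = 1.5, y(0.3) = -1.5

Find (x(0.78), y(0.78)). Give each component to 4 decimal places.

0.7117, -2.0005

Euler on (x,y): x_{n+1} = x_n + h·x', y_{n+1} = y_n + h·y'.
0.300000: (1.500000, -1.500000); f=(-1.500000, -1.185000) → (1.140000, -1.784400)
0.540000: (1.140000, -1.784400); f=(-1.784400, -0.900600) → (0.711744, -2.000544)
(x(0.78), y(0.78)) ≈ (0.7117, -2.0005)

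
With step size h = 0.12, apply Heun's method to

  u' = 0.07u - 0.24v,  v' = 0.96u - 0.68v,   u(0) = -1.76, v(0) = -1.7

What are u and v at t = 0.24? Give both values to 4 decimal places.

Heun on (u,v): k1 = f(t_n, state_n); k2 = f(t_n + h, state_n + h·k1); state_{n+1} = state_n + (h/2)·(k1 + k2).
0.000000: (-1.760000, -1.700000)
  k1 = (0.284800, -0.533600)
  predictor → (-1.725824, -1.764032)
  k2 = (0.302560, -0.457249)
  → (-1.724758, -1.759451)
0.120000: (-1.724758, -1.759451)
  k1 = (0.301535, -0.459341)
  predictor → (-1.688574, -1.814572)
  k2 = (0.317297, -0.387122)
  → (-1.687628, -1.810239)
(u(0.24), v(0.24)) ≈ (-1.6876, -1.8102)

-1.6876, -1.8102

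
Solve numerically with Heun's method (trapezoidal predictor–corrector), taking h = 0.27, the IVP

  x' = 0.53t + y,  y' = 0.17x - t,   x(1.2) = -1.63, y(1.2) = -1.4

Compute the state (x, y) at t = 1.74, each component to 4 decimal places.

Heun on (x,y): k1 = f(t_n, state_n); k2 = f(t_n + h, state_n + h·k1); state_{n+1} = state_n + (h/2)·(k1 + k2).
1.200000: (-1.630000, -1.400000)
  k1 = (-0.764000, -1.477100)
  predictor → (-1.836280, -1.798817)
  k2 = (-1.019717, -1.782168)
  → (-1.870802, -1.840001)
1.470000: (-1.870802, -1.840001)
  k1 = (-1.060901, -1.788036)
  predictor → (-2.157245, -2.322771)
  k2 = (-1.400571, -2.106732)
  → (-2.203101, -2.365795)
(x(1.74), y(1.74)) ≈ (-2.2031, -2.3658)

-2.2031, -2.3658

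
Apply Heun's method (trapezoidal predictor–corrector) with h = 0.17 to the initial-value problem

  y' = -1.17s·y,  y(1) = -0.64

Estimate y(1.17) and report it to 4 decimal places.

-0.5167

Heun: k1 = f(s_n, y_n); k2 = f(s_n + h, y_n + h·k1); y_{n+1} = y_n + (h/2)·(k1 + k2).
s=1.000000, y=-0.640000:
  k1 = f(1.000000, -0.640000) = 0.748800
  k2 = f(1.170000, -0.512704) = 0.701841
  y ← -0.640000 + (0.17/2)·(0.748800 + 0.701841) = -0.516696
y(1.17) ≈ -0.5167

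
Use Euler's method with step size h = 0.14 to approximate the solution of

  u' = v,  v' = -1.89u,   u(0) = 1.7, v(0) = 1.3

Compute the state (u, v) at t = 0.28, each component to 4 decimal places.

Euler on (u,v): u_{n+1} = u_n + h·u', v_{n+1} = v_n + h·v'.
0.000000: (1.700000, 1.300000); f=(1.300000, -3.213000) → (1.882000, 0.850180)
0.140000: (1.882000, 0.850180); f=(0.850180, -3.556980) → (2.001025, 0.352203)
(u(0.28), v(0.28)) ≈ (2.0010, 0.3522)

2.0010, 0.3522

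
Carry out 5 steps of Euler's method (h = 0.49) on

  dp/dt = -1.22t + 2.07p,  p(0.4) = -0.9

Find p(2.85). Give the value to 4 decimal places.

-45.1390

Euler: p_{n+1} = p_n + h·f(t_n, p_n).
t=0.400000, p=-0.900000: f=-2.351000 → p ← -0.900000 + 0.49·(-2.351000) = -2.051990
t=0.890000, p=-2.051990: f=-5.333419 → p ← -2.051990 + 0.49·(-5.333419) = -4.665365
t=1.380000, p=-4.665365: f=-11.340906 → p ← -4.665365 + 0.49·(-11.340906) = -10.222410
t=1.870000, p=-10.222410: f=-23.441788 → p ← -10.222410 + 0.49·(-23.441788) = -21.708886
t=2.360000, p=-21.708886: f=-47.816593 → p ← -21.708886 + 0.49·(-47.816593) = -45.139017
p(2.85) ≈ -45.1390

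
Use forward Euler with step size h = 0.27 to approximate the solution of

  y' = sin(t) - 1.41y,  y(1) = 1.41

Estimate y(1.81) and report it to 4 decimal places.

Euler: y_{n+1} = y_n + h·f(t_n, y_n).
t=1.000000, y=1.410000: f=-1.146629 → y ← 1.410000 + 0.27·(-1.146629) = 1.100410
t=1.270000, y=1.100410: f=-0.596477 → y ← 1.100410 + 0.27·(-0.596477) = 0.939361
t=1.540000, y=0.939361: f=-0.324974 → y ← 0.939361 + 0.27·(-0.324974) = 0.851618
y(1.81) ≈ 0.8516

0.8516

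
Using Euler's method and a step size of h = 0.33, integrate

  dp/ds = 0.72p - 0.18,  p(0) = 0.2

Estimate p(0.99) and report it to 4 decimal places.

Euler: p_{n+1} = p_n + h·f(s_n, p_n).
s=0.000000, p=0.200000: f=-0.036000 → p ← 0.200000 + 0.33·(-0.036000) = 0.188120
s=0.330000, p=0.188120: f=-0.044554 → p ← 0.188120 + 0.33·(-0.044554) = 0.173417
s=0.660000, p=0.173417: f=-0.055140 → p ← 0.173417 + 0.33·(-0.055140) = 0.155221
p(0.99) ≈ 0.1552

0.1552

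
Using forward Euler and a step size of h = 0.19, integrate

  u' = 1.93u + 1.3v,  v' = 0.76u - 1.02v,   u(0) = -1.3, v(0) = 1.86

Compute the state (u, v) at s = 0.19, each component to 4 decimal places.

-1.3173, 1.3118

Euler on (u,v): u_{n+1} = u_n + h·u', v_{n+1} = v_n + h·v'.
0.000000: (-1.300000, 1.860000); f=(-0.091000, -2.885200) → (-1.317290, 1.311812)
(u(0.19), v(0.19)) ≈ (-1.3173, 1.3118)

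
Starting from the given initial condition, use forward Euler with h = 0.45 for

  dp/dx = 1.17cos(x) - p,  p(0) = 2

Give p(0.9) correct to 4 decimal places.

Euler: p_{n+1} = p_n + h·f(x_n, p_n).
x=0.000000, p=2.000000: f=-0.830000 → p ← 2.000000 + 0.45·(-0.830000) = 1.626500
x=0.450000, p=1.626500: f=-0.572977 → p ← 1.626500 + 0.45·(-0.572977) = 1.368660
p(0.9) ≈ 1.3687

1.3687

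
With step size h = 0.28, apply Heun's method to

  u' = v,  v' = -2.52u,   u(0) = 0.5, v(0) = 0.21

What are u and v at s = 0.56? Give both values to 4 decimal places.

Heun on (u,v): k1 = f(s_n, state_n); k2 = f(s_n + h, state_n + h·k1); state_{n+1} = state_n + (h/2)·(k1 + k2).
0.000000: (0.500000, 0.210000)
  k1 = (0.210000, -1.260000)
  predictor → (0.558800, -0.142800)
  k2 = (-0.142800, -1.408176)
  → (0.509408, -0.163545)
0.280000: (0.509408, -0.163545)
  k1 = (-0.163545, -1.283708)
  predictor → (0.463616, -0.522983)
  k2 = (-0.522983, -1.168311)
  → (0.413294, -0.506827)
(u(0.56), v(0.56)) ≈ (0.4133, -0.5068)

0.4133, -0.5068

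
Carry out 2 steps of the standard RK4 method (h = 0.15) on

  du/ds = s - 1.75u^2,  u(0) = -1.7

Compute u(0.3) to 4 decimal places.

RK4: k1 = f(s_n, u_n); k2 = f(s_n + h/2, u_n + (h/2)·k1); k3 = f(s_n + h/2, u_n + (h/2)·k2); k4 = f(s_n + h, u_n + h·k3); u_{n+1} = u_n + (h/6)·(k1 + 2k2 + 2k3 + k4).
s=0.000000, u=-1.700000:
  k1 = f(0.000000, -1.700000) = -5.057500
  k2 = f(0.075000, -2.079312) = -7.491196
  k3 = f(0.075000, -2.261840) = -8.877858
  k4 = f(0.150000, -3.031679) = -15.934382
  u ← -1.700000 + (0.15/6)·(k1 + 2k2 + 2k3 + k4) = -3.043250
s=0.150000, u=-3.043250:
  k1 = f(0.150000, -3.043250) = -16.057396
  k2 = f(0.225000, -4.247554) = -31.348007
  k3 = f(0.225000, -5.394350) = -50.698277
  k4 = f(0.300000, -10.647991) = -198.114505
  u ← -3.043250 + (0.15/6)·(k1 + 2k2 + 2k3 + k4) = -12.499861
u(0.3) ≈ -12.4999

-12.4999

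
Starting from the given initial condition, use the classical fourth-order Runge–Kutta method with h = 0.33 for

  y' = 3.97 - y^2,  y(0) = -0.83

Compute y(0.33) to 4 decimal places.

0.4171

RK4: k1 = f(x_n, y_n); k2 = f(x_n + h/2, y_n + (h/2)·k1); k3 = f(x_n + h/2, y_n + (h/2)·k2); k4 = f(x_n + h, y_n + h·k3); y_{n+1} = y_n + (h/6)·(k1 + 2k2 + 2k3 + k4).
x=0.000000, y=-0.830000:
  k1 = f(0.000000, -0.830000) = 3.281100
  k2 = f(0.165000, -0.288618) = 3.886699
  k3 = f(0.165000, -0.188695) = 3.934394
  k4 = f(0.330000, 0.468350) = 3.750648
  y ← -0.830000 + (0.33/6)·(k1 + 2k2 + 2k3 + k4) = 0.417066
y(0.33) ≈ 0.4171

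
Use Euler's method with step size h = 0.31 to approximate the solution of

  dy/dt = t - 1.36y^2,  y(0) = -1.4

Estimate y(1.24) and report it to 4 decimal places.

-67.3484

Euler: y_{n+1} = y_n + h·f(t_n, y_n).
t=0.000000, y=-1.400000: f=-2.665600 → y ← -1.400000 + 0.31·(-2.665600) = -2.226336
t=0.310000, y=-2.226336: f=-6.430938 → y ← -2.226336 + 0.31·(-6.430938) = -4.219927
t=0.620000, y=-4.219927: f=-23.598583 → y ← -4.219927 + 0.31·(-23.598583) = -11.535488
t=0.930000, y=-11.535488: f=-180.041763 → y ← -11.535488 + 0.31·(-180.041763) = -67.348434
y(1.24) ≈ -67.3484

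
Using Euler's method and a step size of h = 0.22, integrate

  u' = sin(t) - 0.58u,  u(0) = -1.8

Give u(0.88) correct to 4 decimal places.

Euler: u_{n+1} = u_n + h·f(t_n, u_n).
t=0.000000, u=-1.800000: f=1.044000 → u ← -1.800000 + 0.22·1.044000 = -1.570320
t=0.220000, u=-1.570320: f=1.129015 → u ← -1.570320 + 0.22·1.129015 = -1.321937
t=0.440000, u=-1.321937: f=1.192663 → u ← -1.321937 + 0.22·1.192663 = -1.059551
t=0.660000, u=-1.059551: f=1.227656 → u ← -1.059551 + 0.22·1.227656 = -0.789466
u(0.88) ≈ -0.7895

-0.7895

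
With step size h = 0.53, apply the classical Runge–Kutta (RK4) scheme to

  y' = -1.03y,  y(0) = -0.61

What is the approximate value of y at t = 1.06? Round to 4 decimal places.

RK4: k1 = f(t_n, y_n); k2 = f(t_n + h/2, y_n + (h/2)·k1); k3 = f(t_n + h/2, y_n + (h/2)·k2); k4 = f(t_n + h, y_n + h·k3); y_{n+1} = y_n + (h/6)·(k1 + 2k2 + 2k3 + k4).
t=0.000000, y=-0.610000:
  k1 = f(0.000000, -0.610000) = 0.628300
  k2 = f(0.265000, -0.443500) = 0.456806
  k3 = f(0.265000, -0.488947) = 0.503615
  k4 = f(0.530000, -0.343084) = 0.353377
  y ← -0.610000 + (0.53/6)·(k1 + 2k2 + 2k3 + k4) = -0.353611
t=0.530000, y=-0.353611:
  k1 = f(0.530000, -0.353611) = 0.364219
  k2 = f(0.795000, -0.257093) = 0.264806
  k3 = f(0.795000, -0.283437) = 0.291941
  k4 = f(1.060000, -0.198882) = 0.204849
  y ← -0.353611 + (0.53/6)·(k1 + 2k2 + 2k3 + k4) = -0.204985
y(1.06) ≈ -0.2050

-0.2050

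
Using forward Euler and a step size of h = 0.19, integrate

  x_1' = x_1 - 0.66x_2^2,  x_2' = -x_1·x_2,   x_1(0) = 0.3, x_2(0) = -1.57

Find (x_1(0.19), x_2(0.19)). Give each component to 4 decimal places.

0.0479, -1.4805

Euler on (x_1,x_2): x_1_{n+1} = x_1_n + h·x_1', x_2_{n+1} = x_2_n + h·x_2'.
0.000000: (0.300000, -1.570000); f=(-1.326834, 0.471000) → (0.047902, -1.480510)
(x_1(0.19), x_2(0.19)) ≈ (0.0479, -1.4805)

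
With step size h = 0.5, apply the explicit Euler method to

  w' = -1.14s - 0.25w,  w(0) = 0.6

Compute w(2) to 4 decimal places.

-1.2202

Euler: w_{n+1} = w_n + h·f(s_n, w_n).
s=0.000000, w=0.600000: f=-0.150000 → w ← 0.600000 + 0.5·(-0.150000) = 0.525000
s=0.500000, w=0.525000: f=-0.701250 → w ← 0.525000 + 0.5·(-0.701250) = 0.174375
s=1.000000, w=0.174375: f=-1.183594 → w ← 0.174375 + 0.5·(-1.183594) = -0.417422
s=1.500000, w=-0.417422: f=-1.605645 → w ← -0.417422 + 0.5·(-1.605645) = -1.220244
w(2) ≈ -1.2202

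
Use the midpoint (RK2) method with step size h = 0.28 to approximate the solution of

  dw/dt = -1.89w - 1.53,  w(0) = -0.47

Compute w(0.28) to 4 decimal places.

-0.6021

Midpoint: k1 = f(t_n, w_n); k2 = f(t_n + h/2, w_n + (h/2)·k1); w_{n+1} = w_n + h·k2.
t=0.000000, w=-0.470000:
  k1 = f(0.000000, -0.470000) = -0.641700
  k2 = f(0.140000, -0.559838) = -0.471906
  w ← -0.470000 + 0.28·(-0.471906) = -0.602134
w(0.28) ≈ -0.6021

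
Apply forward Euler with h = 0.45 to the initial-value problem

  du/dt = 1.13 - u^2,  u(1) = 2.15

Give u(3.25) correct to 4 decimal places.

1.0630

Euler: u_{n+1} = u_n + h·f(t_n, u_n).
t=1.000000, u=2.150000: f=-3.492500 → u ← 2.150000 + 0.45·(-3.492500) = 0.578375
t=1.450000, u=0.578375: f=0.795482 → u ← 0.578375 + 0.45·0.795482 = 0.936342
t=1.900000, u=0.936342: f=0.253264 → u ← 0.936342 + 0.45·0.253264 = 1.050311
t=2.350000, u=1.050311: f=0.026848 → u ← 1.050311 + 0.45·0.026848 = 1.062392
t=2.800000, u=1.062392: f=0.001323 → u ← 1.062392 + 0.45·0.001323 = 1.062987
u(3.25) ≈ 1.0630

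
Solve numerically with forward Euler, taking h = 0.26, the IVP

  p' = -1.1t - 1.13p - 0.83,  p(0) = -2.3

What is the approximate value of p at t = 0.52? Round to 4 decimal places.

Euler: p_{n+1} = p_n + h·f(t_n, p_n).
t=0.000000, p=-2.300000: f=1.769000 → p ← -2.300000 + 0.26·1.769000 = -1.840060
t=0.260000, p=-1.840060: f=0.963268 → p ← -1.840060 + 0.26·0.963268 = -1.589610
p(0.52) ≈ -1.5896

-1.5896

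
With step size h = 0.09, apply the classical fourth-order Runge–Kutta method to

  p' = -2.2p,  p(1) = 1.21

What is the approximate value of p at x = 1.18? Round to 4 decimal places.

RK4: k1 = f(x_n, p_n); k2 = f(x_n + h/2, p_n + (h/2)·k1); k3 = f(x_n + h/2, p_n + (h/2)·k2); k4 = f(x_n + h, p_n + h·k3); p_{n+1} = p_n + (h/6)·(k1 + 2k2 + 2k3 + k4).
x=1.000000, p=1.210000:
  k1 = f(1.000000, 1.210000) = -2.662000
  k2 = f(1.045000, 1.090210) = -2.398462
  k3 = f(1.045000, 1.102069) = -2.424552
  k4 = f(1.090000, 0.991790) = -2.181939
  p ← 1.210000 + (0.09/6)·(k1 + 2k2 + 2k3 + k4) = 0.992650
x=1.090000, p=0.992650:
  k1 = f(1.090000, 0.992650) = -2.183831
  k2 = f(1.135000, 0.894378) = -1.967632
  k3 = f(1.135000, 0.904107) = -1.989036
  k4 = f(1.180000, 0.813637) = -1.790002
  p ← 0.992650 + (0.09/6)·(k1 + 2k2 + 2k3 + k4) = 0.814343
p(1.18) ≈ 0.8143

0.8143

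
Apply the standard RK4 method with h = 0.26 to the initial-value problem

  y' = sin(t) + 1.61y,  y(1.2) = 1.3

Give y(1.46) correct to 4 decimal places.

RK4: k1 = f(t_n, y_n); k2 = f(t_n + h/2, y_n + (h/2)·k1); k3 = f(t_n + h/2, y_n + (h/2)·k2); k4 = f(t_n + h, y_n + h·k3); y_{n+1} = y_n + (h/6)·(k1 + 2k2 + 2k3 + k4).
t=1.200000, y=1.300000:
  k1 = f(1.200000, 1.300000) = 3.025039
  k2 = f(1.330000, 1.693255) = 3.697289
  k3 = f(1.330000, 1.780648) = 3.837991
  k4 = f(1.460000, 2.297878) = 4.693451
  y ← 1.300000 + (0.26/6)·(k1 + 2k2 + 2k3 + k4) = 2.287526
y(1.46) ≈ 2.2875

2.2875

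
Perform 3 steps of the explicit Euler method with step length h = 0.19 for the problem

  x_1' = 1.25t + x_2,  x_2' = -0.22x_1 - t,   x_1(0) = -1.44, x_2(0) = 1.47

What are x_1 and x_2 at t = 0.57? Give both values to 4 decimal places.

-0.4415, 1.5049

Euler on (x_1,x_2): x_1_{n+1} = x_1_n + h·x_1', x_2_{n+1} = x_2_n + h·x_2'.
0.000000: (-1.440000, 1.470000); f=(1.470000, 0.316800) → (-1.160700, 1.530192)
0.190000: (-1.160700, 1.530192); f=(1.767692, 0.065354) → (-0.824839, 1.542609)
0.380000: (-0.824839, 1.542609); f=(2.017609, -0.198536) → (-0.441493, 1.504888)
(x_1(0.57), x_2(0.57)) ≈ (-0.4415, 1.5049)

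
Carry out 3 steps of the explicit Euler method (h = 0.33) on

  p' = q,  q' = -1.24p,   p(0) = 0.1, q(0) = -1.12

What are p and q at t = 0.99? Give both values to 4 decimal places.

-0.9994, -0.7835

Euler on (p,q): p_{n+1} = p_n + h·p', q_{n+1} = q_n + h·q'.
0.000000: (0.100000, -1.120000); f=(-1.120000, -0.124000) → (-0.269600, -1.160920)
0.330000: (-0.269600, -1.160920); f=(-1.160920, 0.334304) → (-0.652704, -1.050600)
0.660000: (-0.652704, -1.050600); f=(-1.050600, 0.809352) → (-0.999401, -0.783513)
(p(0.99), q(0.99)) ≈ (-0.9994, -0.7835)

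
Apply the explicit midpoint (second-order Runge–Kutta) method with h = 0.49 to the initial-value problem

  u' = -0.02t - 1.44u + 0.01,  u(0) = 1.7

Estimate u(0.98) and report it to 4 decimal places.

0.4999

Midpoint: k1 = f(t_n, u_n); k2 = f(t_n + h/2, u_n + (h/2)·k1); u_{n+1} = u_n + h·k2.
t=0.000000, u=1.700000:
  k1 = f(0.000000, 1.700000) = -2.438000
  k2 = f(0.245000, 1.102690) = -1.582774
  u ← 1.700000 + 0.49·(-1.582774) = 0.924441
t=0.490000, u=0.924441:
  k1 = f(0.490000, 0.924441) = -1.330995
  k2 = f(0.735000, 0.598347) = -0.866320
  u ← 0.924441 + 0.49·(-0.866320) = 0.499944
u(0.98) ≈ 0.4999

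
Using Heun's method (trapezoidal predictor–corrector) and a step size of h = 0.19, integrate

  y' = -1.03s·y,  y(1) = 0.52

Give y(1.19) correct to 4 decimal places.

Heun: k1 = f(s_n, y_n); k2 = f(s_n + h, y_n + h·k1); y_{n+1} = y_n + (h/2)·(k1 + k2).
s=1.000000, y=0.520000:
  k1 = f(1.000000, 0.520000) = -0.535600
  k2 = f(1.190000, 0.418236) = -0.512632
  y ← 0.520000 + (0.19/2)·(-0.535600 + (-0.512632)) = 0.420418
y(1.19) ≈ 0.4204

0.4204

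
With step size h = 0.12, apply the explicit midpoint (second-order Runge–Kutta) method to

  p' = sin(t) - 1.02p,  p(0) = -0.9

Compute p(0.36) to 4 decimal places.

-0.5664

Midpoint: k1 = f(t_n, p_n); k2 = f(t_n + h/2, p_n + (h/2)·k1); p_{n+1} = p_n + h·k2.
t=0.000000, p=-0.900000:
  k1 = f(0.000000, -0.900000) = 0.918000
  k2 = f(0.060000, -0.844920) = 0.921782
  p ← -0.900000 + 0.12·0.921782 = -0.789386
t=0.120000, p=-0.789386:
  k1 = f(0.120000, -0.789386) = 0.924886
  k2 = f(0.180000, -0.733893) = 0.927600
  p ← -0.789386 + 0.12·0.927600 = -0.678074
t=0.240000, p=-0.678074:
  k1 = f(0.240000, -0.678074) = 0.929338
  k2 = f(0.300000, -0.622314) = 0.930280
  p ← -0.678074 + 0.12·0.930280 = -0.566440
p(0.36) ≈ -0.5664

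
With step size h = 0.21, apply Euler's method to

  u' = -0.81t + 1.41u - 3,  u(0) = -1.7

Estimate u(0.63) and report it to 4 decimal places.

Euler: u_{n+1} = u_n + h·f(t_n, u_n).
t=0.000000, u=-1.700000: f=-5.397000 → u ← -1.700000 + 0.21·(-5.397000) = -2.833370
t=0.210000, u=-2.833370: f=-7.165152 → u ← -2.833370 + 0.21·(-7.165152) = -4.338052
t=0.420000, u=-4.338052: f=-9.456853 → u ← -4.338052 + 0.21·(-9.456853) = -6.323991
u(0.63) ≈ -6.3240

-6.3240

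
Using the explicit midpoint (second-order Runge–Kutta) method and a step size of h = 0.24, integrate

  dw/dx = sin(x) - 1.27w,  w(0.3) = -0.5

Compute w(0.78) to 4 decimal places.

-0.0821

Midpoint: k1 = f(x_n, w_n); k2 = f(x_n + h/2, w_n + (h/2)·k1); w_{n+1} = w_n + h·k2.
x=0.300000, w=-0.500000:
  k1 = f(0.300000, -0.500000) = 0.930520
  k2 = f(0.420000, -0.388338) = 0.900949
  w ← -0.500000 + 0.24·0.900949 = -0.283772
x=0.540000, w=-0.283772:
  k1 = f(0.540000, -0.283772) = 0.874527
  k2 = f(0.660000, -0.178829) = 0.840230
  w ← -0.283772 + 0.24·0.840230 = -0.082117
w(0.78) ≈ -0.0821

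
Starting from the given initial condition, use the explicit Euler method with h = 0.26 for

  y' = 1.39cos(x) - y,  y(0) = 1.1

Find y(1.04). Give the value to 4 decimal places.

1.1566

Euler: y_{n+1} = y_n + h·f(x_n, y_n).
x=0.000000, y=1.100000: f=0.290000 → y ← 1.100000 + 0.26·0.290000 = 1.175400
x=0.260000, y=1.175400: f=0.167882 → y ← 1.175400 + 0.26·0.167882 = 1.219049
x=0.520000, y=1.219049: f=-0.012781 → y ← 1.219049 + 0.26·(-0.012781) = 1.215726
x=0.780000, y=1.215726: f=-0.227557 → y ← 1.215726 + 0.26·(-0.227557) = 1.156562
y(1.04) ≈ 1.1566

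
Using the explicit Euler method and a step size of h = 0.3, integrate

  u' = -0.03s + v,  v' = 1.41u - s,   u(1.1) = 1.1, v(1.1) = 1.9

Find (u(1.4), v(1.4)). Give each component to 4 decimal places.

1.6601, 2.0353

Euler on (u,v): u_{n+1} = u_n + h·u', v_{n+1} = v_n + h·v'.
1.100000: (1.100000, 1.900000); f=(1.867000, 0.451000) → (1.660100, 2.035300)
(u(1.4), v(1.4)) ≈ (1.6601, 2.0353)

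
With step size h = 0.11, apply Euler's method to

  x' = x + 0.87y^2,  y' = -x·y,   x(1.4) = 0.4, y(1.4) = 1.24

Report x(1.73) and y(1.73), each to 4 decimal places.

0.9952, 1.0120

Euler on (x,y): x_{n+1} = x_n + h·x', y_{n+1} = y_n + h·y'.
1.400000: (0.400000, 1.240000); f=(1.737712, -0.496000) → (0.591148, 1.185440)
1.510000: (0.591148, 1.185440); f=(1.813731, -0.700771) → (0.790659, 1.108355)
1.620000: (0.790659, 1.108355); f=(1.859411, -0.876331) → (0.995194, 1.011959)
(x(1.73), y(1.73)) ≈ (0.9952, 1.0120)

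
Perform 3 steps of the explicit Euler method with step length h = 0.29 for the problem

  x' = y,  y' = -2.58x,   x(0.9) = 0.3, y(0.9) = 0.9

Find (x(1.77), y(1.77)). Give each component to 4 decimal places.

0.8311, -0.3105

Euler on (x,y): x_{n+1} = x_n + h·x', y_{n+1} = y_n + h·y'.
0.900000: (0.300000, 0.900000); f=(0.900000, -0.774000) → (0.561000, 0.675540)
1.190000: (0.561000, 0.675540); f=(0.675540, -1.447380) → (0.756907, 0.255800)
1.480000: (0.756907, 0.255800); f=(0.255800, -1.952819) → (0.831089, -0.310518)
(x(1.77), y(1.77)) ≈ (0.8311, -0.3105)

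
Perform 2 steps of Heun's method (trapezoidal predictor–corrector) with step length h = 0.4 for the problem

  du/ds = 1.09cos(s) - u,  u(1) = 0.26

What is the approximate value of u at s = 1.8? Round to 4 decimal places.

0.1662

Heun: k1 = f(s_n, u_n); k2 = f(s_n + h, u_n + h·k1); u_{n+1} = u_n + (h/2)·(k1 + k2).
s=1.000000, u=0.260000:
  k1 = f(1.000000, 0.260000) = 0.328930
  k2 = f(1.400000, 0.391572) = -0.206308
  u ← 0.260000 + (0.4/2)·(0.328930 + (-0.206308)) = 0.284524
s=1.400000, u=0.284524:
  k1 = f(1.400000, 0.284524) = -0.099260
  k2 = f(1.800000, 0.244820) = -0.492471
  u ← 0.284524 + (0.4/2)·(-0.099260 + (-0.492471)) = 0.166178
u(1.8) ≈ 0.1662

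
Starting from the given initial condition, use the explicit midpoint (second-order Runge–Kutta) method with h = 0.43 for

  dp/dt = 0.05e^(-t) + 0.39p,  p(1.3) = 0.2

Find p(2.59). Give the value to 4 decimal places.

Midpoint: k1 = f(t_n, p_n); k2 = f(t_n + h/2, p_n + (h/2)·k1); p_{n+1} = p_n + h·k2.
t=1.300000, p=0.200000:
  k1 = f(1.300000, 0.200000) = 0.091627
  k2 = f(1.515000, 0.219700) = 0.096673
  p ← 0.200000 + 0.43·0.096673 = 0.241570
t=1.730000, p=0.241570:
  k1 = f(1.730000, 0.241570) = 0.103076
  k2 = f(1.945000, 0.263731) = 0.110004
  p ← 0.241570 + 0.43·0.110004 = 0.288871
t=2.160000, p=0.288871:
  k1 = f(2.160000, 0.288871) = 0.118426
  k2 = f(2.375000, 0.314333) = 0.127241
  p ← 0.288871 + 0.43·0.127241 = 0.343585
p(2.59) ≈ 0.3436

0.3436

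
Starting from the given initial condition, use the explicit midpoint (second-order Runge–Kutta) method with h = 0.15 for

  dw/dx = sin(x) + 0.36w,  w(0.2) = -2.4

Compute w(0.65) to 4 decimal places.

-2.6253

Midpoint: k1 = f(x_n, w_n); k2 = f(x_n + h/2, w_n + (h/2)·k1); w_{n+1} = w_n + h·k2.
x=0.200000, w=-2.400000:
  k1 = f(0.200000, -2.400000) = -0.665331
  k2 = f(0.275000, -2.449900) = -0.610417
  w ← -2.400000 + 0.15·(-0.610417) = -2.491563
x=0.350000, w=-2.491563:
  k1 = f(0.350000, -2.491563) = -0.554065
  k2 = f(0.425000, -2.533117) = -0.499601
  w ← -2.491563 + 0.15·(-0.499601) = -2.566503
x=0.500000, w=-2.566503:
  k1 = f(0.500000, -2.566503) = -0.444515
  k2 = f(0.575000, -2.599841) = -0.392108
  w ← -2.566503 + 0.15·(-0.392108) = -2.625319
w(0.65) ≈ -2.6253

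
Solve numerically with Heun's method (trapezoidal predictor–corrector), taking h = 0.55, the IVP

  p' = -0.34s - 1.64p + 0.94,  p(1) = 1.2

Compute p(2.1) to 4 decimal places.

Heun: k1 = f(s_n, p_n); k2 = f(s_n + h, p_n + h·k1); p_{n+1} = p_n + (h/2)·(k1 + k2).
s=1.000000, p=1.200000:
  k1 = f(1.000000, 1.200000) = -1.368000
  k2 = f(1.550000, 0.447600) = -0.321064
  p ← 1.200000 + (0.55/2)·(-1.368000 + (-0.321064)) = 0.735507
s=1.550000, p=0.735507:
  k1 = f(1.550000, 0.735507) = -0.793232
  k2 = f(2.100000, 0.299230) = -0.264737
  p ← 0.735507 + (0.55/2)·(-0.793232 + (-0.264737)) = 0.444566
p(2.1) ≈ 0.4446

0.4446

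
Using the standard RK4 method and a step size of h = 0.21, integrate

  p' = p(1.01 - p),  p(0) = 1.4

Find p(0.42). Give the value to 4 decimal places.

1.2351

RK4: k1 = f(x_n, p_n); k2 = f(x_n + h/2, p_n + (h/2)·k1); k3 = f(x_n + h/2, p_n + (h/2)·k2); k4 = f(x_n + h, p_n + h·k3); p_{n+1} = p_n + (h/6)·(k1 + 2k2 + 2k3 + k4).
x=0.000000, p=1.400000:
  k1 = f(0.000000, 1.400000) = -0.546000
  k2 = f(0.105000, 1.342670) = -0.446666
  k3 = f(0.105000, 1.353100) = -0.464249
  k4 = f(0.210000, 1.302508) = -0.380994
  p ← 1.400000 + (0.21/6)·(k1 + 2k2 + 2k3 + k4) = 1.303791
x=0.210000, p=1.303791:
  k1 = f(0.210000, 1.303791) = -0.383042
  k2 = f(0.315000, 1.263572) = -0.320406
  k3 = f(0.315000, 1.270149) = -0.330427
  k4 = f(0.420000, 1.234401) = -0.277001
  p ← 1.303791 + (0.21/6)·(k1 + 2k2 + 2k3 + k4) = 1.235131
p(0.42) ≈ 1.2351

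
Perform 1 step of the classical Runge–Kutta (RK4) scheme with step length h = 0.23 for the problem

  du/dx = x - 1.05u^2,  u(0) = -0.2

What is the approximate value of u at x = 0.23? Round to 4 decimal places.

RK4: k1 = f(x_n, u_n); k2 = f(x_n + h/2, u_n + (h/2)·k1); k3 = f(x_n + h/2, u_n + (h/2)·k2); k4 = f(x_n + h, u_n + h·k3); u_{n+1} = u_n + (h/6)·(k1 + 2k2 + 2k3 + k4).
x=0.000000, u=-0.200000:
  k1 = f(0.000000, -0.200000) = -0.042000
  k2 = f(0.115000, -0.204830) = 0.070947
  k3 = f(0.115000, -0.191841) = 0.076357
  k4 = f(0.230000, -0.182438) = 0.195052
  u ← -0.200000 + (0.23/6)·(k1 + 2k2 + 2k3 + k4) = -0.182840
u(0.23) ≈ -0.1828

-0.1828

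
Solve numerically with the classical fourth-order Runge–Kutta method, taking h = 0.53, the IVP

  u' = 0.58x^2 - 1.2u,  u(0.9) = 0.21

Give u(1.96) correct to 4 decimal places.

RK4: k1 = f(x_n, u_n); k2 = f(x_n + h/2, u_n + (h/2)·k1); k3 = f(x_n + h/2, u_n + (h/2)·k2); k4 = f(x_n + h, u_n + h·k3); u_{n+1} = u_n + (h/6)·(k1 + 2k2 + 2k3 + k4).
x=0.900000, u=0.210000:
  k1 = f(0.900000, 0.210000) = 0.217800
  k2 = f(1.165000, 0.267717) = 0.465930
  k3 = f(1.165000, 0.333471) = 0.387025
  k4 = f(1.430000, 0.415123) = 0.687894
  u ← 0.210000 + (0.53/6)·(k1 + 2k2 + 2k3 + k4) = 0.440692
x=1.430000, u=0.440692:
  k1 = f(1.430000, 0.440692) = 0.657212
  k2 = f(1.695000, 0.614853) = 0.928531
  k3 = f(1.695000, 0.686752) = 0.842252
  k4 = f(1.960000, 0.887085) = 1.163626
  u ← 0.440692 + (0.53/6)·(k1 + 2k2 + 2k3 + k4) = 0.914371
u(1.96) ≈ 0.9144

0.9144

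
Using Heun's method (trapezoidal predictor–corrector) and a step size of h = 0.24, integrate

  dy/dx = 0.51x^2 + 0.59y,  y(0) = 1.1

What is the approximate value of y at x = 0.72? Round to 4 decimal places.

Heun: k1 = f(x_n, y_n); k2 = f(x_n + h, y_n + h·k1); y_{n+1} = y_n + (h/2)·(k1 + k2).
x=0.000000, y=1.100000:
  k1 = f(0.000000, 1.100000) = 0.649000
  k2 = f(0.240000, 1.255760) = 0.770274
  y ← 1.100000 + (0.24/2)·(0.649000 + 0.770274) = 1.270313
x=0.240000, y=1.270313:
  k1 = f(0.240000, 1.270313) = 0.778861
  k2 = f(0.480000, 1.457239) = 0.977275
  y ← 1.270313 + (0.24/2)·(0.778861 + 0.977275) = 1.481049
x=0.480000, y=1.481049:
  k1 = f(0.480000, 1.481049) = 0.991323
  k2 = f(0.720000, 1.718967) = 1.278574
  y ← 1.481049 + (0.24/2)·(0.991323 + 1.278574) = 1.753437
y(0.72) ≈ 1.7534

1.7534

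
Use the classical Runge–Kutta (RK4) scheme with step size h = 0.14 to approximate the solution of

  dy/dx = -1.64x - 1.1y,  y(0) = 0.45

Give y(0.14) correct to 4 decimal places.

RK4: k1 = f(x_n, y_n); k2 = f(x_n + h/2, y_n + (h/2)·k1); k3 = f(x_n + h/2, y_n + (h/2)·k2); k4 = f(x_n + h, y_n + h·k3); y_{n+1} = y_n + (h/6)·(k1 + 2k2 + 2k3 + k4).
x=0.000000, y=0.450000:
  k1 = f(0.000000, 0.450000) = -0.495000
  k2 = f(0.070000, 0.415350) = -0.571685
  k3 = f(0.070000, 0.409982) = -0.565780
  k4 = f(0.140000, 0.370791) = -0.637470
  y ← 0.450000 + (0.14/6)·(k1 + 2k2 + 2k3 + k4) = 0.370494
y(0.14) ≈ 0.3705

0.3705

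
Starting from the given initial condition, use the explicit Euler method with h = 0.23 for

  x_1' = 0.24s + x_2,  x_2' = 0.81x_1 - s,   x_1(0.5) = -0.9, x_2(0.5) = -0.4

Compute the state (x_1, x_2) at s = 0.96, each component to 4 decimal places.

Euler on (x_1,x_2): x_1_{n+1} = x_1_n + h·x_1', x_2_{n+1} = x_2_n + h·x_2'.
0.500000: (-0.900000, -0.400000); f=(-0.280000, -1.229000) → (-0.964400, -0.682670)
0.730000: (-0.964400, -0.682670); f=(-0.507470, -1.511164) → (-1.081118, -1.030238)
(x_1(0.96), x_2(0.96)) ≈ (-1.0811, -1.0302)

-1.0811, -1.0302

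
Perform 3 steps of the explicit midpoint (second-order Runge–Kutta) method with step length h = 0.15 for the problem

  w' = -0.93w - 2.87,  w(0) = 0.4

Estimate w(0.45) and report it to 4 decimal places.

-0.7886

Midpoint: k1 = f(x_n, w_n); k2 = f(x_n + h/2, w_n + (h/2)·k1); w_{n+1} = w_n + h·k2.
x=0.000000, w=0.400000:
  k1 = f(0.000000, 0.400000) = -3.242000
  k2 = f(0.075000, 0.156850) = -3.015871
  w ← 0.400000 + 0.15·(-3.015871) = -0.052381
x=0.150000, w=-0.052381:
  k1 = f(0.150000, -0.052381) = -2.821286
  k2 = f(0.225000, -0.263977) = -2.624501
  w ← -0.052381 + 0.15·(-2.624501) = -0.446056
x=0.300000, w=-0.446056:
  k1 = f(0.300000, -0.446056) = -2.455168
  k2 = f(0.375000, -0.630193) = -2.283920
  w ← -0.446056 + 0.15·(-2.283920) = -0.788644
w(0.45) ≈ -0.7886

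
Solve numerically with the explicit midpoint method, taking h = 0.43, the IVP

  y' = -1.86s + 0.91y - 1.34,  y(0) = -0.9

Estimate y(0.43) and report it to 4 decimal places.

Midpoint: k1 = f(s_n, y_n); k2 = f(s_n + h/2, y_n + (h/2)·k1); y_{n+1} = y_n + h·k2.
s=0.000000, y=-0.900000:
  k1 = f(0.000000, -0.900000) = -2.159000
  k2 = f(0.215000, -1.364185) = -2.981308
  y ← -0.900000 + 0.43·(-2.981308) = -2.181963
y(0.43) ≈ -2.1820

-2.1820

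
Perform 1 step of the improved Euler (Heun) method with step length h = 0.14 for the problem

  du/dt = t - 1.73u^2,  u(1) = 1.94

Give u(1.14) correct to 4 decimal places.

Heun: k1 = f(t_n, u_n); k2 = f(t_n + h, u_n + h·k1); u_{n+1} = u_n + (h/2)·(k1 + k2).
t=1.000000, u=1.940000:
  k1 = f(1.000000, 1.940000) = -5.511028
  k2 = f(1.140000, 1.168456) = -1.221951
  u ← 1.940000 + (0.14/2)·(-5.511028 + (-1.221951)) = 1.468691
u(1.14) ≈ 1.4687

1.4687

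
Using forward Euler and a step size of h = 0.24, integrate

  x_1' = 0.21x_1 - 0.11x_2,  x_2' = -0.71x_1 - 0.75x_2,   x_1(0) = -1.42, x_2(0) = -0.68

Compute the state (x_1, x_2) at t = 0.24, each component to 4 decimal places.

-1.4736, -0.3156

Euler on (x_1,x_2): x_1_{n+1} = x_1_n + h·x_1', x_2_{n+1} = x_2_n + h·x_2'.
0.000000: (-1.420000, -0.680000); f=(-0.223400, 1.518200) → (-1.473616, -0.315632)
(x_1(0.24), x_2(0.24)) ≈ (-1.4736, -0.3156)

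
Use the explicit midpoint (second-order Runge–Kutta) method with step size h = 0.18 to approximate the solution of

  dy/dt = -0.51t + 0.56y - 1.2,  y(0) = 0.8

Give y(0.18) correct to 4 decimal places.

0.6496

Midpoint: k1 = f(t_n, y_n); k2 = f(t_n + h/2, y_n + (h/2)·k1); y_{n+1} = y_n + h·k2.
t=0.000000, y=0.800000:
  k1 = f(0.000000, 0.800000) = -0.752000
  k2 = f(0.090000, 0.732320) = -0.835801
  y ← 0.800000 + 0.18·(-0.835801) = 0.649556
y(0.18) ≈ 0.6496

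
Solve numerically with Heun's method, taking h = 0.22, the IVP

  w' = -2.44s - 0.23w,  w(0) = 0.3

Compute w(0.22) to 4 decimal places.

Heun: k1 = f(s_n, w_n); k2 = f(s_n + h, w_n + h·k1); w_{n+1} = w_n + (h/2)·(k1 + k2).
s=0.000000, w=0.300000:
  k1 = f(0.000000, 0.300000) = -0.069000
  k2 = f(0.220000, 0.284820) = -0.602309
  w ← 0.300000 + (0.22/2)·(-0.069000 + (-0.602309)) = 0.226156
w(0.22) ≈ 0.2262

0.2262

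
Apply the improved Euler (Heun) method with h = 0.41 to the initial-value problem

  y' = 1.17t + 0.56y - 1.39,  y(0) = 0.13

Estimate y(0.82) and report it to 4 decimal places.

-0.7871

Heun: k1 = f(t_n, y_n); k2 = f(t_n + h, y_n + h·k1); y_{n+1} = y_n + (h/2)·(k1 + k2).
t=0.000000, y=0.130000:
  k1 = f(0.000000, 0.130000) = -1.317200
  k2 = f(0.410000, -0.410052) = -1.139929
  y ← 0.130000 + (0.41/2)·(-1.317200 + (-1.139929)) = -0.373711
t=0.410000, y=-0.373711:
  k1 = f(0.410000, -0.373711) = -1.119578
  k2 = f(0.820000, -0.832739) = -0.896934
  y ← -0.373711 + (0.41/2)·(-1.119578 + (-0.896934)) = -0.787096
y(0.82) ≈ -0.7871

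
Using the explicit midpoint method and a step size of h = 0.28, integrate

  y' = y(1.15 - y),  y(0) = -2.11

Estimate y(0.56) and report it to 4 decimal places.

Midpoint: k1 = f(s_n, y_n); k2 = f(s_n + h/2, y_n + (h/2)·k1); y_{n+1} = y_n + h·k2.
s=0.000000, y=-2.110000:
  k1 = f(0.000000, -2.110000) = -6.878600
  k2 = f(0.140000, -3.073004) = -12.977308
  y ← -2.110000 + 0.28·(-12.977308) = -5.743646
s=0.280000, y=-5.743646:
  k1 = f(0.280000, -5.743646) = -39.594666
  k2 = f(0.420000, -11.286900) = -140.374035
  y ← -5.743646 + 0.28·(-140.374035) = -45.048376
y(0.56) ≈ -45.0484

-45.0484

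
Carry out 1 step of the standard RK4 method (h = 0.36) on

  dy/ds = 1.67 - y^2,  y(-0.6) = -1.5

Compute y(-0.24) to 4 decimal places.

-1.8897

RK4: k1 = f(s_n, y_n); k2 = f(s_n + h/2, y_n + (h/2)·k1); k3 = f(s_n + h/2, y_n + (h/2)·k2); k4 = f(s_n + h, y_n + h·k3); y_{n+1} = y_n + (h/6)·(k1 + 2k2 + 2k3 + k4).
s=-0.600000, y=-1.500000:
  k1 = f(-0.600000, -1.500000) = -0.580000
  k2 = f(-0.420000, -1.604400) = -0.904099
  k3 = f(-0.420000, -1.662738) = -1.094697
  k4 = f(-0.240000, -1.894091) = -1.917581
  y ← -1.500000 + (0.36/6)·(k1 + 2k2 + 2k3 + k4) = -1.889710
y(-0.24) ≈ -1.8897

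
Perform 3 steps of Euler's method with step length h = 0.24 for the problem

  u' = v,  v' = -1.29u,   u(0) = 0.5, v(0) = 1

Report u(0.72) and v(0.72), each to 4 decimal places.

1.0907, 0.3242

Euler on (u,v): u_{n+1} = u_n + h·u', v_{n+1} = v_n + h·v'.
0.000000: (0.500000, 1.000000); f=(1.000000, -0.645000) → (0.740000, 0.845200)
0.240000: (0.740000, 0.845200); f=(0.845200, -0.954600) → (0.942848, 0.616096)
0.480000: (0.942848, 0.616096); f=(0.616096, -1.216274) → (1.090711, 0.324190)
(u(0.72), v(0.72)) ≈ (1.0907, 0.3242)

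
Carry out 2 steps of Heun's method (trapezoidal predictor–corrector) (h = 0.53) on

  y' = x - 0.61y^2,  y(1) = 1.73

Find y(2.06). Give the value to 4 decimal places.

Heun: k1 = f(x_n, y_n); k2 = f(x_n + h, y_n + h·k1); y_{n+1} = y_n + (h/2)·(k1 + k2).
x=1.000000, y=1.730000:
  k1 = f(1.000000, 1.730000) = -0.825669
  k2 = f(1.530000, 1.292395) = 0.511126
  y ← 1.730000 + (0.53/2)·(-0.825669 + 0.511126) = 1.646646
x=1.530000, y=1.646646:
  k1 = f(1.530000, 1.646646) = -0.123980
  k2 = f(2.060000, 1.580936) = 0.535390
  y ← 1.646646 + (0.53/2)·(-0.123980 + 0.535390) = 1.755670
y(2.06) ≈ 1.7557

1.7557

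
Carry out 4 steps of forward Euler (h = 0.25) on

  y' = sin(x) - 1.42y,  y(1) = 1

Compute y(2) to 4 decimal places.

Euler: y_{n+1} = y_n + h·f(x_n, y_n).
x=1.000000, y=1.000000: f=-0.578529 → y ← 1.000000 + 0.25·(-0.578529) = 0.855368
x=1.250000, y=0.855368: f=-0.265638 → y ← 0.855368 + 0.25·(-0.265638) = 0.788958
x=1.500000, y=0.788958: f=-0.122826 → y ← 0.788958 + 0.25·(-0.122826) = 0.758252
x=1.750000, y=0.758252: f=-0.092732 → y ← 0.758252 + 0.25·(-0.092732) = 0.735069
y(2) ≈ 0.7351

0.7351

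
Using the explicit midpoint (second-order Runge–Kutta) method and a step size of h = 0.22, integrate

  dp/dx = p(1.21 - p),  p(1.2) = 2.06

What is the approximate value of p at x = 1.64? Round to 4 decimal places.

Midpoint: k1 = f(x_n, p_n); k2 = f(x_n + h/2, p_n + (h/2)·k1); p_{n+1} = p_n + h·k2.
x=1.200000, p=2.060000:
  k1 = f(1.200000, 2.060000) = -1.751000
  k2 = f(1.310000, 1.867390) = -1.227604
  p ← 2.060000 + 0.22·(-1.227604) = 1.789927
x=1.420000, p=1.789927:
  k1 = f(1.420000, 1.789927) = -1.038028
  k2 = f(1.530000, 1.675744) = -0.780468
  p ← 1.789927 + 0.22·(-0.780468) = 1.618224
p(1.64) ≈ 1.6182

1.6182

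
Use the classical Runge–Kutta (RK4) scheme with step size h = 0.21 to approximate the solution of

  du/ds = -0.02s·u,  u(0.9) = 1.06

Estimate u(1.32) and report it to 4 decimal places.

1.0502

RK4: k1 = f(s_n, u_n); k2 = f(s_n + h/2, u_n + (h/2)·k1); k3 = f(s_n + h/2, u_n + (h/2)·k2); k4 = f(s_n + h, u_n + h·k3); u_{n+1} = u_n + (h/6)·(k1 + 2k2 + 2k3 + k4).
s=0.900000, u=1.060000:
  k1 = f(0.900000, 1.060000) = -0.019080
  k2 = f(1.005000, 1.057997) = -0.021266
  k3 = f(1.005000, 1.057767) = -0.021261
  k4 = f(1.110000, 1.055535) = -0.023433
  u ← 1.060000 + (0.21/6)·(k1 + 2k2 + 2k3 + k4) = 1.055535
s=1.110000, u=1.055535:
  k1 = f(1.110000, 1.055535) = -0.023433
  k2 = f(1.215000, 1.053075) = -0.025590
  k3 = f(1.215000, 1.052848) = -0.025584
  k4 = f(1.320000, 1.050162) = -0.027724
  u ← 1.055535 + (0.21/6)·(k1 + 2k2 + 2k3 + k4) = 1.050162
u(1.32) ≈ 1.0502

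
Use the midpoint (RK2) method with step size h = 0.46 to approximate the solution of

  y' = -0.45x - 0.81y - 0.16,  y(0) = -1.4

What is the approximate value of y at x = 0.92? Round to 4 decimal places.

-0.9397

Midpoint: k1 = f(x_n, y_n); k2 = f(x_n + h/2, y_n + (h/2)·k1); y_{n+1} = y_n + h·k2.
x=0.000000, y=-1.400000:
  k1 = f(0.000000, -1.400000) = 0.974000
  k2 = f(0.230000, -1.175980) = 0.689044
  y ← -1.400000 + 0.46·0.689044 = -1.083040
x=0.460000, y=-1.083040:
  k1 = f(0.460000, -1.083040) = 0.510262
  k2 = f(0.690000, -0.965680) = 0.311700
  y ← -1.083040 + 0.46·0.311700 = -0.939658
y(0.92) ≈ -0.9397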